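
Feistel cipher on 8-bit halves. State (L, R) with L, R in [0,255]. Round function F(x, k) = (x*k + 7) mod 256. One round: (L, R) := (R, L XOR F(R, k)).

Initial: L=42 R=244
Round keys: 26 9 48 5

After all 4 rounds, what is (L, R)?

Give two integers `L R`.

Answer: 226 145

Derivation:
Round 1 (k=26): L=244 R=229
Round 2 (k=9): L=229 R=224
Round 3 (k=48): L=224 R=226
Round 4 (k=5): L=226 R=145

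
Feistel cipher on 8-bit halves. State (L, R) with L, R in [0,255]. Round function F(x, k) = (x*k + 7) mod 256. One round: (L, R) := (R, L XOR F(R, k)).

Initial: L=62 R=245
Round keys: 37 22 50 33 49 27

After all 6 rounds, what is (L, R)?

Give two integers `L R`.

Answer: 236 17

Derivation:
Round 1 (k=37): L=245 R=78
Round 2 (k=22): L=78 R=78
Round 3 (k=50): L=78 R=13
Round 4 (k=33): L=13 R=250
Round 5 (k=49): L=250 R=236
Round 6 (k=27): L=236 R=17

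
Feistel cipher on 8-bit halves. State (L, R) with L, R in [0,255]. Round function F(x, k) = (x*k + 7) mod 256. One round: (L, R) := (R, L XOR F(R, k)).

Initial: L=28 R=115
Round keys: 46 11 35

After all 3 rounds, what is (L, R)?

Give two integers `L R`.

Answer: 5 27

Derivation:
Round 1 (k=46): L=115 R=173
Round 2 (k=11): L=173 R=5
Round 3 (k=35): L=5 R=27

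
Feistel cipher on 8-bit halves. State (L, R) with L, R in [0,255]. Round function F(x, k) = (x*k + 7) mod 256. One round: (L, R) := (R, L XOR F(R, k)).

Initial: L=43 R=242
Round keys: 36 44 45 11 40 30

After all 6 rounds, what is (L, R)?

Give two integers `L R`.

Round 1 (k=36): L=242 R=36
Round 2 (k=44): L=36 R=197
Round 3 (k=45): L=197 R=140
Round 4 (k=11): L=140 R=206
Round 5 (k=40): L=206 R=187
Round 6 (k=30): L=187 R=63

Answer: 187 63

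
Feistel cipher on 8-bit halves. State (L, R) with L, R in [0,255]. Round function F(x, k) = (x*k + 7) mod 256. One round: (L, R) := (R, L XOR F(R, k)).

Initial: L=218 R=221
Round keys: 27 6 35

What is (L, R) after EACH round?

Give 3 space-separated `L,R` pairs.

Round 1 (k=27): L=221 R=140
Round 2 (k=6): L=140 R=146
Round 3 (k=35): L=146 R=113

Answer: 221,140 140,146 146,113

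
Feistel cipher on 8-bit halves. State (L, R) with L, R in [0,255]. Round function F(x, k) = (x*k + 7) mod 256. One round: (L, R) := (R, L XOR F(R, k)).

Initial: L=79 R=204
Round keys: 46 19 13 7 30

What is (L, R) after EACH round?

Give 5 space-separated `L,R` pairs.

Round 1 (k=46): L=204 R=224
Round 2 (k=19): L=224 R=107
Round 3 (k=13): L=107 R=150
Round 4 (k=7): L=150 R=74
Round 5 (k=30): L=74 R=37

Answer: 204,224 224,107 107,150 150,74 74,37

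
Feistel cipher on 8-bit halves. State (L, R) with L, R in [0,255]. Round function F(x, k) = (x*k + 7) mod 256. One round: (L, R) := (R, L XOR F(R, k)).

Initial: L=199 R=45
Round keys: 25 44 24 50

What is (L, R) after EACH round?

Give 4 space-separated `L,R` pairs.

Round 1 (k=25): L=45 R=171
Round 2 (k=44): L=171 R=70
Round 3 (k=24): L=70 R=60
Round 4 (k=50): L=60 R=249

Answer: 45,171 171,70 70,60 60,249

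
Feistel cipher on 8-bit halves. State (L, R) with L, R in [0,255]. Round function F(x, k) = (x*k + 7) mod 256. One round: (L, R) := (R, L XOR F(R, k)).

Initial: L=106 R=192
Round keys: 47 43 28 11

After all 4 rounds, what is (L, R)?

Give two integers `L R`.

Round 1 (k=47): L=192 R=45
Round 2 (k=43): L=45 R=86
Round 3 (k=28): L=86 R=66
Round 4 (k=11): L=66 R=139

Answer: 66 139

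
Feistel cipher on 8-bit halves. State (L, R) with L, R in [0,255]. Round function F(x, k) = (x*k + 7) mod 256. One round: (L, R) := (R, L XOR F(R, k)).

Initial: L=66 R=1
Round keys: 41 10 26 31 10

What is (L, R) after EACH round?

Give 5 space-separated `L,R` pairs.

Answer: 1,114 114,122 122,25 25,116 116,150

Derivation:
Round 1 (k=41): L=1 R=114
Round 2 (k=10): L=114 R=122
Round 3 (k=26): L=122 R=25
Round 4 (k=31): L=25 R=116
Round 5 (k=10): L=116 R=150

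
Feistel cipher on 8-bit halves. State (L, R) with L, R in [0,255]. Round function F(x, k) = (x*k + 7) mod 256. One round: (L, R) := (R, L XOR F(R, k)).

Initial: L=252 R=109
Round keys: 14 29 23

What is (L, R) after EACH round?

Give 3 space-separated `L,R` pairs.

Answer: 109,1 1,73 73,151

Derivation:
Round 1 (k=14): L=109 R=1
Round 2 (k=29): L=1 R=73
Round 3 (k=23): L=73 R=151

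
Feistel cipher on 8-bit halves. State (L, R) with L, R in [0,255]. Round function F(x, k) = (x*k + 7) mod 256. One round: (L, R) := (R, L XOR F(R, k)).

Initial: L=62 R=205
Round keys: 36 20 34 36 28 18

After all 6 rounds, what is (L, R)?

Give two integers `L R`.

Answer: 181 120

Derivation:
Round 1 (k=36): L=205 R=229
Round 2 (k=20): L=229 R=38
Round 3 (k=34): L=38 R=246
Round 4 (k=36): L=246 R=185
Round 5 (k=28): L=185 R=181
Round 6 (k=18): L=181 R=120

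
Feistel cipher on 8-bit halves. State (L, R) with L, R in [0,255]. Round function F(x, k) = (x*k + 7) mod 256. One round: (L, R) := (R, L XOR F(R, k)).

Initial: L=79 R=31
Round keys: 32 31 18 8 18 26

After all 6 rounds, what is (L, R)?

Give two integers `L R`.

Answer: 90 20

Derivation:
Round 1 (k=32): L=31 R=168
Round 2 (k=31): L=168 R=64
Round 3 (k=18): L=64 R=47
Round 4 (k=8): L=47 R=63
Round 5 (k=18): L=63 R=90
Round 6 (k=26): L=90 R=20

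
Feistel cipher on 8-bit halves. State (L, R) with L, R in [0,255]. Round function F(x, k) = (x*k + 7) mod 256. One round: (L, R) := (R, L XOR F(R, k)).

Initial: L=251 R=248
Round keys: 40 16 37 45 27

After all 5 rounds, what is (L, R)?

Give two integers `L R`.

Round 1 (k=40): L=248 R=60
Round 2 (k=16): L=60 R=63
Round 3 (k=37): L=63 R=30
Round 4 (k=45): L=30 R=114
Round 5 (k=27): L=114 R=19

Answer: 114 19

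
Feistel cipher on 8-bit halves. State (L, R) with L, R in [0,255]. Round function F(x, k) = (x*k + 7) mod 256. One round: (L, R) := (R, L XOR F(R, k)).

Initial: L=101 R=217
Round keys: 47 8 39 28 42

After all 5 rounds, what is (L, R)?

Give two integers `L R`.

Answer: 25 107

Derivation:
Round 1 (k=47): L=217 R=187
Round 2 (k=8): L=187 R=6
Round 3 (k=39): L=6 R=74
Round 4 (k=28): L=74 R=25
Round 5 (k=42): L=25 R=107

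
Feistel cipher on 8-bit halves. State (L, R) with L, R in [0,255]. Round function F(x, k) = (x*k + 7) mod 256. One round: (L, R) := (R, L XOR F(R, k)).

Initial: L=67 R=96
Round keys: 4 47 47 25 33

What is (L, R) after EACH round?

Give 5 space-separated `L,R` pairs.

Round 1 (k=4): L=96 R=196
Round 2 (k=47): L=196 R=99
Round 3 (k=47): L=99 R=240
Round 4 (k=25): L=240 R=20
Round 5 (k=33): L=20 R=107

Answer: 96,196 196,99 99,240 240,20 20,107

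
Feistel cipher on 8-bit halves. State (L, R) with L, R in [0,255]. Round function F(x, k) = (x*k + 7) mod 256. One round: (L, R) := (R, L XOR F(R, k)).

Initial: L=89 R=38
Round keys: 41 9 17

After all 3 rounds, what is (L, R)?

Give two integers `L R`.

Answer: 77 96

Derivation:
Round 1 (k=41): L=38 R=68
Round 2 (k=9): L=68 R=77
Round 3 (k=17): L=77 R=96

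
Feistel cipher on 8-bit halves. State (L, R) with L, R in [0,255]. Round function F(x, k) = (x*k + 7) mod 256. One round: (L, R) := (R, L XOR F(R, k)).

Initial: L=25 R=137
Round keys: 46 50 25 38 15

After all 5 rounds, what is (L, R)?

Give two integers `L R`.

Round 1 (k=46): L=137 R=188
Round 2 (k=50): L=188 R=54
Round 3 (k=25): L=54 R=241
Round 4 (k=38): L=241 R=251
Round 5 (k=15): L=251 R=77

Answer: 251 77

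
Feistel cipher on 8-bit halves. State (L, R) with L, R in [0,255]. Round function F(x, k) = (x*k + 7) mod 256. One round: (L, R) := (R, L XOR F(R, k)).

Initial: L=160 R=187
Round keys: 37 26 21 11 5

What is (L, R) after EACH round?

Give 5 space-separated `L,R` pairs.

Answer: 187,174 174,8 8,1 1,26 26,136

Derivation:
Round 1 (k=37): L=187 R=174
Round 2 (k=26): L=174 R=8
Round 3 (k=21): L=8 R=1
Round 4 (k=11): L=1 R=26
Round 5 (k=5): L=26 R=136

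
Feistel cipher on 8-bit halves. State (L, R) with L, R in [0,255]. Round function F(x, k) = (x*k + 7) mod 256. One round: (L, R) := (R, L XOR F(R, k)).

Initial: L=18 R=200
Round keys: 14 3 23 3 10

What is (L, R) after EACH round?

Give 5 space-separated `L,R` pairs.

Answer: 200,229 229,126 126,188 188,69 69,5

Derivation:
Round 1 (k=14): L=200 R=229
Round 2 (k=3): L=229 R=126
Round 3 (k=23): L=126 R=188
Round 4 (k=3): L=188 R=69
Round 5 (k=10): L=69 R=5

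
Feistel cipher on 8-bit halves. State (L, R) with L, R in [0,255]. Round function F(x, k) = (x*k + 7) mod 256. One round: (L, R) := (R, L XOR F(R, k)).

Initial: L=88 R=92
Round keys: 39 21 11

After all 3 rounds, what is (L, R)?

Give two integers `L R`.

Answer: 138 166

Derivation:
Round 1 (k=39): L=92 R=83
Round 2 (k=21): L=83 R=138
Round 3 (k=11): L=138 R=166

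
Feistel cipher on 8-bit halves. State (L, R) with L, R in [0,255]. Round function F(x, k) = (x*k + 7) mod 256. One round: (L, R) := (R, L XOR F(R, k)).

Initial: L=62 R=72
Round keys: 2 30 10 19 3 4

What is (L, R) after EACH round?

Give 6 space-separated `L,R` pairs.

Round 1 (k=2): L=72 R=169
Round 2 (k=30): L=169 R=157
Round 3 (k=10): L=157 R=128
Round 4 (k=19): L=128 R=26
Round 5 (k=3): L=26 R=213
Round 6 (k=4): L=213 R=65

Answer: 72,169 169,157 157,128 128,26 26,213 213,65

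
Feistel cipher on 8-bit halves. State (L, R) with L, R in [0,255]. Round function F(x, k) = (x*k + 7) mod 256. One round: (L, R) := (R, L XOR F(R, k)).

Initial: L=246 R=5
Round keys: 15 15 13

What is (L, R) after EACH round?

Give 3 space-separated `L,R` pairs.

Answer: 5,164 164,166 166,209

Derivation:
Round 1 (k=15): L=5 R=164
Round 2 (k=15): L=164 R=166
Round 3 (k=13): L=166 R=209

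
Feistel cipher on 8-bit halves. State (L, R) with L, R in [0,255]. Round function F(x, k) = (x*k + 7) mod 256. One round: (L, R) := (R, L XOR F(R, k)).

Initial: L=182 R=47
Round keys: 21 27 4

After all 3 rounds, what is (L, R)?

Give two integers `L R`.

Round 1 (k=21): L=47 R=84
Round 2 (k=27): L=84 R=204
Round 3 (k=4): L=204 R=99

Answer: 204 99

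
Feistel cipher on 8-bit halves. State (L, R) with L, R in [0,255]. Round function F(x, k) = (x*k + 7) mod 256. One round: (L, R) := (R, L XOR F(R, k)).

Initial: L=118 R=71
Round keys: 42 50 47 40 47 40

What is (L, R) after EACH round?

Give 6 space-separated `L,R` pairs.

Round 1 (k=42): L=71 R=219
Round 2 (k=50): L=219 R=138
Round 3 (k=47): L=138 R=134
Round 4 (k=40): L=134 R=125
Round 5 (k=47): L=125 R=124
Round 6 (k=40): L=124 R=26

Answer: 71,219 219,138 138,134 134,125 125,124 124,26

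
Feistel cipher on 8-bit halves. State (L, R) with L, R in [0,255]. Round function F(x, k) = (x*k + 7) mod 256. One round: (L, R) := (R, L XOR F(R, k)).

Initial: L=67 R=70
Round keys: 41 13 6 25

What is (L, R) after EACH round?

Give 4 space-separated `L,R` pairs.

Answer: 70,126 126,43 43,119 119,141

Derivation:
Round 1 (k=41): L=70 R=126
Round 2 (k=13): L=126 R=43
Round 3 (k=6): L=43 R=119
Round 4 (k=25): L=119 R=141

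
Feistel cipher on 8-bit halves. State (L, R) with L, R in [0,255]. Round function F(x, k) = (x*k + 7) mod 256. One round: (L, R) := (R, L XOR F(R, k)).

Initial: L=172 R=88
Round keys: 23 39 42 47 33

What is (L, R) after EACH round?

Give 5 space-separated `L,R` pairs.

Answer: 88,67 67,100 100,44 44,127 127,74

Derivation:
Round 1 (k=23): L=88 R=67
Round 2 (k=39): L=67 R=100
Round 3 (k=42): L=100 R=44
Round 4 (k=47): L=44 R=127
Round 5 (k=33): L=127 R=74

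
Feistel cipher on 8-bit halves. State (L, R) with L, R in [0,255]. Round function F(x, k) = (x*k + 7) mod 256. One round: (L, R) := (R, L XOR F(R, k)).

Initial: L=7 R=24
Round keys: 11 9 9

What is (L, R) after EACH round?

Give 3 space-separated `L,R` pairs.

Round 1 (k=11): L=24 R=8
Round 2 (k=9): L=8 R=87
Round 3 (k=9): L=87 R=30

Answer: 24,8 8,87 87,30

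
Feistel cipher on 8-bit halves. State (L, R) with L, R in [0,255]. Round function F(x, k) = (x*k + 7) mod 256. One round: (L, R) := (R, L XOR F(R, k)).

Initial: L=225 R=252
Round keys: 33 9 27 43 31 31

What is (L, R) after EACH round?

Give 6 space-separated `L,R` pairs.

Answer: 252,98 98,133 133,108 108,174 174,117 117,156

Derivation:
Round 1 (k=33): L=252 R=98
Round 2 (k=9): L=98 R=133
Round 3 (k=27): L=133 R=108
Round 4 (k=43): L=108 R=174
Round 5 (k=31): L=174 R=117
Round 6 (k=31): L=117 R=156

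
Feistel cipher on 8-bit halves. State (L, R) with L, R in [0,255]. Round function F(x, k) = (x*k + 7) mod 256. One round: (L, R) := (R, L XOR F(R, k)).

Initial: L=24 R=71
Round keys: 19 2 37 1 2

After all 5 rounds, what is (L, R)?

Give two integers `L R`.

Answer: 10 192

Derivation:
Round 1 (k=19): L=71 R=84
Round 2 (k=2): L=84 R=232
Round 3 (k=37): L=232 R=219
Round 4 (k=1): L=219 R=10
Round 5 (k=2): L=10 R=192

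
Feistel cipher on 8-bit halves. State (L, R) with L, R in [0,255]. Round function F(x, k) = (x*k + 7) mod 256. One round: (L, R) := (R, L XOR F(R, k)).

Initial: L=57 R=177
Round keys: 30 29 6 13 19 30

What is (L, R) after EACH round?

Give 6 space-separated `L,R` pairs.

Answer: 177,252 252,34 34,47 47,72 72,112 112,111

Derivation:
Round 1 (k=30): L=177 R=252
Round 2 (k=29): L=252 R=34
Round 3 (k=6): L=34 R=47
Round 4 (k=13): L=47 R=72
Round 5 (k=19): L=72 R=112
Round 6 (k=30): L=112 R=111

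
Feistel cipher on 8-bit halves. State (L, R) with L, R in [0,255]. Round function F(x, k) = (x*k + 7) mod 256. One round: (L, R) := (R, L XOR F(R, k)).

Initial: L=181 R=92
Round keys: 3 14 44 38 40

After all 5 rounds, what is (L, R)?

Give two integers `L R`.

Round 1 (k=3): L=92 R=174
Round 2 (k=14): L=174 R=215
Round 3 (k=44): L=215 R=85
Round 4 (k=38): L=85 R=114
Round 5 (k=40): L=114 R=130

Answer: 114 130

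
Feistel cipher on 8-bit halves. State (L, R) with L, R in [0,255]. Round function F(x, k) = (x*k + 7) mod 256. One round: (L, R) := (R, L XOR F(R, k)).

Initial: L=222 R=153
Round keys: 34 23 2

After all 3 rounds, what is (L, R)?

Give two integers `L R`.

Round 1 (k=34): L=153 R=135
Round 2 (k=23): L=135 R=177
Round 3 (k=2): L=177 R=238

Answer: 177 238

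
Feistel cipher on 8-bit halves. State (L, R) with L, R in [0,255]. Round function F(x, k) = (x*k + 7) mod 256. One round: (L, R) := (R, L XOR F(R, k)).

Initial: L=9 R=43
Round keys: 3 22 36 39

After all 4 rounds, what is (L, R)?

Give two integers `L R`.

Answer: 30 175

Derivation:
Round 1 (k=3): L=43 R=129
Round 2 (k=22): L=129 R=54
Round 3 (k=36): L=54 R=30
Round 4 (k=39): L=30 R=175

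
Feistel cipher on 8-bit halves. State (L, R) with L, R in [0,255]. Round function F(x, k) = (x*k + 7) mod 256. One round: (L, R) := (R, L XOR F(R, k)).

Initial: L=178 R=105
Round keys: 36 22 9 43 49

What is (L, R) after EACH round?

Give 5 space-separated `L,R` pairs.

Answer: 105,121 121,4 4,82 82,201 201,210

Derivation:
Round 1 (k=36): L=105 R=121
Round 2 (k=22): L=121 R=4
Round 3 (k=9): L=4 R=82
Round 4 (k=43): L=82 R=201
Round 5 (k=49): L=201 R=210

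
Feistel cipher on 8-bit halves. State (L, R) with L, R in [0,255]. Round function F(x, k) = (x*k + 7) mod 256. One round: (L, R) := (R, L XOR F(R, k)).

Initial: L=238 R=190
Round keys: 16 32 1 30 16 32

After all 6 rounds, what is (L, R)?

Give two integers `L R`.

Round 1 (k=16): L=190 R=9
Round 2 (k=32): L=9 R=153
Round 3 (k=1): L=153 R=169
Round 4 (k=30): L=169 R=76
Round 5 (k=16): L=76 R=110
Round 6 (k=32): L=110 R=139

Answer: 110 139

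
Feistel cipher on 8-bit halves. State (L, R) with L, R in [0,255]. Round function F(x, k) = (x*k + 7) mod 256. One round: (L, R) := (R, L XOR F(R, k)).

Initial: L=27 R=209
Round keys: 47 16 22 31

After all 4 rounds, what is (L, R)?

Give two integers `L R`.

Answer: 246 215

Derivation:
Round 1 (k=47): L=209 R=125
Round 2 (k=16): L=125 R=6
Round 3 (k=22): L=6 R=246
Round 4 (k=31): L=246 R=215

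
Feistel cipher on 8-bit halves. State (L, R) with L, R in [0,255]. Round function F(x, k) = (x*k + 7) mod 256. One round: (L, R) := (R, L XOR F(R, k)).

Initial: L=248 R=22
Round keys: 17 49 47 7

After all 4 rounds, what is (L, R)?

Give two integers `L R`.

Answer: 248 165

Derivation:
Round 1 (k=17): L=22 R=133
Round 2 (k=49): L=133 R=106
Round 3 (k=47): L=106 R=248
Round 4 (k=7): L=248 R=165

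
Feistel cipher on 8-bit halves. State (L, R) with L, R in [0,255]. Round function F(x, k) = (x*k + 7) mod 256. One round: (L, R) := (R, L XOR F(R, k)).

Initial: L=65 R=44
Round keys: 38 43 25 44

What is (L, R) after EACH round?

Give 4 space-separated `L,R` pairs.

Round 1 (k=38): L=44 R=206
Round 2 (k=43): L=206 R=141
Round 3 (k=25): L=141 R=2
Round 4 (k=44): L=2 R=210

Answer: 44,206 206,141 141,2 2,210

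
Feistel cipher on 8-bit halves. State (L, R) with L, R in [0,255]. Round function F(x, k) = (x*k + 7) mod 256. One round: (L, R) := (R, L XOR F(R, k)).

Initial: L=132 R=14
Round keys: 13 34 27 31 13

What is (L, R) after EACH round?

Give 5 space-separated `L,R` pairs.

Answer: 14,57 57,151 151,205 205,77 77,61

Derivation:
Round 1 (k=13): L=14 R=57
Round 2 (k=34): L=57 R=151
Round 3 (k=27): L=151 R=205
Round 4 (k=31): L=205 R=77
Round 5 (k=13): L=77 R=61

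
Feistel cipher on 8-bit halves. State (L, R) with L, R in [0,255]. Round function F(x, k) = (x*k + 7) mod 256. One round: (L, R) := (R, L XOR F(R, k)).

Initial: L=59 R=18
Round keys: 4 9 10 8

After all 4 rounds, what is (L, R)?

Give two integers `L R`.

Round 1 (k=4): L=18 R=116
Round 2 (k=9): L=116 R=9
Round 3 (k=10): L=9 R=21
Round 4 (k=8): L=21 R=166

Answer: 21 166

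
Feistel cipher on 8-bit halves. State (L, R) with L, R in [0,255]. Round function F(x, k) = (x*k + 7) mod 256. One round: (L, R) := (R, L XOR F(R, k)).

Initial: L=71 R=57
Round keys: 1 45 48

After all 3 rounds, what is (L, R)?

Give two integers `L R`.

Answer: 123 16

Derivation:
Round 1 (k=1): L=57 R=7
Round 2 (k=45): L=7 R=123
Round 3 (k=48): L=123 R=16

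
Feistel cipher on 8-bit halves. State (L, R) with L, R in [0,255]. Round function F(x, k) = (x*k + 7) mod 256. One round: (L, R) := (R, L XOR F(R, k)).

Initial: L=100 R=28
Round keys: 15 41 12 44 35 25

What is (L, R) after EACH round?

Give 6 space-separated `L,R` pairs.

Round 1 (k=15): L=28 R=207
Round 2 (k=41): L=207 R=50
Round 3 (k=12): L=50 R=144
Round 4 (k=44): L=144 R=245
Round 5 (k=35): L=245 R=22
Round 6 (k=25): L=22 R=216

Answer: 28,207 207,50 50,144 144,245 245,22 22,216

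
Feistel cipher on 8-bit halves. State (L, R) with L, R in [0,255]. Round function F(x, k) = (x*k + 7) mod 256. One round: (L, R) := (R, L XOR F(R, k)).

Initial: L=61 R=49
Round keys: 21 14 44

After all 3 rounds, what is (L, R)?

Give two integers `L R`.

Round 1 (k=21): L=49 R=49
Round 2 (k=14): L=49 R=132
Round 3 (k=44): L=132 R=134

Answer: 132 134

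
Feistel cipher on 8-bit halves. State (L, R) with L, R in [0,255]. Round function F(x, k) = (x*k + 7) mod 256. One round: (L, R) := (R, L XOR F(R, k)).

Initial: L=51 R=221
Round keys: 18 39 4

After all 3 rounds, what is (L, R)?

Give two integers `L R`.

Round 1 (k=18): L=221 R=162
Round 2 (k=39): L=162 R=104
Round 3 (k=4): L=104 R=5

Answer: 104 5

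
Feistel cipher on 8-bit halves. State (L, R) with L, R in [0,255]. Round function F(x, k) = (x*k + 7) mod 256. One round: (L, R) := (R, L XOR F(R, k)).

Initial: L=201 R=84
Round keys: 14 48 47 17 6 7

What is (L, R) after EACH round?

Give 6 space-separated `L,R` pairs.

Answer: 84,86 86,115 115,114 114,234 234,241 241,116

Derivation:
Round 1 (k=14): L=84 R=86
Round 2 (k=48): L=86 R=115
Round 3 (k=47): L=115 R=114
Round 4 (k=17): L=114 R=234
Round 5 (k=6): L=234 R=241
Round 6 (k=7): L=241 R=116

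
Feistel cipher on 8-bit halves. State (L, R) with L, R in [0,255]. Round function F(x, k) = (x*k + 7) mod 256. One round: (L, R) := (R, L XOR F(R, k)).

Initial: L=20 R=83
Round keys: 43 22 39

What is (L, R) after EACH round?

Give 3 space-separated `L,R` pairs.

Round 1 (k=43): L=83 R=236
Round 2 (k=22): L=236 R=28
Round 3 (k=39): L=28 R=167

Answer: 83,236 236,28 28,167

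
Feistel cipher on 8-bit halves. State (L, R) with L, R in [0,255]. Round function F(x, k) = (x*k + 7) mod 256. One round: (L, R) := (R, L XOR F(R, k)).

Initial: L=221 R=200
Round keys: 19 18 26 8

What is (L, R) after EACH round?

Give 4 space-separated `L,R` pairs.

Answer: 200,2 2,227 227,23 23,92

Derivation:
Round 1 (k=19): L=200 R=2
Round 2 (k=18): L=2 R=227
Round 3 (k=26): L=227 R=23
Round 4 (k=8): L=23 R=92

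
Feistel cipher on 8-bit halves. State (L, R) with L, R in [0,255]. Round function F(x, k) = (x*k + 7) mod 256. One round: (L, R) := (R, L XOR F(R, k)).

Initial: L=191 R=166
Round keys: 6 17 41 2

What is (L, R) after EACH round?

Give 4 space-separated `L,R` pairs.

Answer: 166,84 84,61 61,152 152,10

Derivation:
Round 1 (k=6): L=166 R=84
Round 2 (k=17): L=84 R=61
Round 3 (k=41): L=61 R=152
Round 4 (k=2): L=152 R=10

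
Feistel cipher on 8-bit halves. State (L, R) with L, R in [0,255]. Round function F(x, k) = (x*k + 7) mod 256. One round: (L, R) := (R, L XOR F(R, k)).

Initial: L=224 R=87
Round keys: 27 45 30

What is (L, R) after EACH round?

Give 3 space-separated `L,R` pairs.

Answer: 87,212 212,28 28,155

Derivation:
Round 1 (k=27): L=87 R=212
Round 2 (k=45): L=212 R=28
Round 3 (k=30): L=28 R=155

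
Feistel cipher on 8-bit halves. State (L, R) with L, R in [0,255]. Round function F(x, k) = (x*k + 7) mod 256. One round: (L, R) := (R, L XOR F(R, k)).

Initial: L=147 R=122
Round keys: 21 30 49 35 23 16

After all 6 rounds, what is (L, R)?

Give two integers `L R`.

Round 1 (k=21): L=122 R=154
Round 2 (k=30): L=154 R=105
Round 3 (k=49): L=105 R=186
Round 4 (k=35): L=186 R=28
Round 5 (k=23): L=28 R=49
Round 6 (k=16): L=49 R=11

Answer: 49 11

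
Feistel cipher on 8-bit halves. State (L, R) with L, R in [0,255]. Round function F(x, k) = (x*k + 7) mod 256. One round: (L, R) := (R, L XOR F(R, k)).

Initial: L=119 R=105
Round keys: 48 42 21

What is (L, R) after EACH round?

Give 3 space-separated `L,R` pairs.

Round 1 (k=48): L=105 R=192
Round 2 (k=42): L=192 R=238
Round 3 (k=21): L=238 R=77

Answer: 105,192 192,238 238,77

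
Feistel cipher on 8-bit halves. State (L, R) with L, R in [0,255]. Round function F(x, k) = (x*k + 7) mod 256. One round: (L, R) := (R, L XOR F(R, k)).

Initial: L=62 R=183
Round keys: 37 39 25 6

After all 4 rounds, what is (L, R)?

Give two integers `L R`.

Round 1 (k=37): L=183 R=68
Round 2 (k=39): L=68 R=212
Round 3 (k=25): L=212 R=255
Round 4 (k=6): L=255 R=213

Answer: 255 213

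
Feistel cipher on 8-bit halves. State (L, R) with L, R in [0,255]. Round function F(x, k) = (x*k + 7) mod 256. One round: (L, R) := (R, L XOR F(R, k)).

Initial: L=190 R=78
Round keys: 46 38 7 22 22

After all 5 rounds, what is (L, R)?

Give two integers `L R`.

Answer: 182 170

Derivation:
Round 1 (k=46): L=78 R=181
Round 2 (k=38): L=181 R=171
Round 3 (k=7): L=171 R=1
Round 4 (k=22): L=1 R=182
Round 5 (k=22): L=182 R=170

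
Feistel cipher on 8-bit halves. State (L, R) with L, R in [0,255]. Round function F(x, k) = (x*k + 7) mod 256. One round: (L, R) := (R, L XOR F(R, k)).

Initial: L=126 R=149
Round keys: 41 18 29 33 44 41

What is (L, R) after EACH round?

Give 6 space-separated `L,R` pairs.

Answer: 149,154 154,78 78,71 71,96 96,192 192,167

Derivation:
Round 1 (k=41): L=149 R=154
Round 2 (k=18): L=154 R=78
Round 3 (k=29): L=78 R=71
Round 4 (k=33): L=71 R=96
Round 5 (k=44): L=96 R=192
Round 6 (k=41): L=192 R=167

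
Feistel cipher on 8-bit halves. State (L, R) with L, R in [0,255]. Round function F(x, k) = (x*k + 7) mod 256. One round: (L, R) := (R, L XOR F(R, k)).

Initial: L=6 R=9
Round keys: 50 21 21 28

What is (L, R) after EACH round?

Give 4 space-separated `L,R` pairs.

Round 1 (k=50): L=9 R=207
Round 2 (k=21): L=207 R=11
Round 3 (k=21): L=11 R=33
Round 4 (k=28): L=33 R=168

Answer: 9,207 207,11 11,33 33,168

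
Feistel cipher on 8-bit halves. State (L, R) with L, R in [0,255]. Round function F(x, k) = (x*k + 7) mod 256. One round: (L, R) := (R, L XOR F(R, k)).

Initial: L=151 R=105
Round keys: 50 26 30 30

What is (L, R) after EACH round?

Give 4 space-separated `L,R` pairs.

Round 1 (k=50): L=105 R=30
Round 2 (k=26): L=30 R=122
Round 3 (k=30): L=122 R=77
Round 4 (k=30): L=77 R=119

Answer: 105,30 30,122 122,77 77,119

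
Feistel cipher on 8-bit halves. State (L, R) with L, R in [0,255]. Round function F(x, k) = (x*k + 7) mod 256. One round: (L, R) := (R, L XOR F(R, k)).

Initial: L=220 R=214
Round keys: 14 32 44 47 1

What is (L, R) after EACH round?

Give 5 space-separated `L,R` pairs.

Round 1 (k=14): L=214 R=103
Round 2 (k=32): L=103 R=49
Round 3 (k=44): L=49 R=20
Round 4 (k=47): L=20 R=130
Round 5 (k=1): L=130 R=157

Answer: 214,103 103,49 49,20 20,130 130,157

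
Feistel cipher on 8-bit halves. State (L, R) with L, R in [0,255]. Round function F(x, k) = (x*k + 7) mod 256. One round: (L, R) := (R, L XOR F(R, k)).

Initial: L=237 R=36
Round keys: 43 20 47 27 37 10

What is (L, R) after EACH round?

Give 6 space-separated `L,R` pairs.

Answer: 36,254 254,251 251,226 226,38 38,103 103,43

Derivation:
Round 1 (k=43): L=36 R=254
Round 2 (k=20): L=254 R=251
Round 3 (k=47): L=251 R=226
Round 4 (k=27): L=226 R=38
Round 5 (k=37): L=38 R=103
Round 6 (k=10): L=103 R=43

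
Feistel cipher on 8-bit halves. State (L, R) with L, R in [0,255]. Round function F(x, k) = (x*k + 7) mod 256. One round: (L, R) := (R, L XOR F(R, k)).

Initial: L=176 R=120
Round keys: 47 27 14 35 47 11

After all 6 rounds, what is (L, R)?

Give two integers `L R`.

Answer: 68 192

Derivation:
Round 1 (k=47): L=120 R=191
Round 2 (k=27): L=191 R=84
Round 3 (k=14): L=84 R=32
Round 4 (k=35): L=32 R=51
Round 5 (k=47): L=51 R=68
Round 6 (k=11): L=68 R=192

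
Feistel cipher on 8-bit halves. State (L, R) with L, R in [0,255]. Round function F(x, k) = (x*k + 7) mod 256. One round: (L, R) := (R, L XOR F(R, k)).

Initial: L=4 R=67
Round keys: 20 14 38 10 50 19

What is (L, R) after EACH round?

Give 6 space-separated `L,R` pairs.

Answer: 67,71 71,170 170,4 4,133 133,5 5,227

Derivation:
Round 1 (k=20): L=67 R=71
Round 2 (k=14): L=71 R=170
Round 3 (k=38): L=170 R=4
Round 4 (k=10): L=4 R=133
Round 5 (k=50): L=133 R=5
Round 6 (k=19): L=5 R=227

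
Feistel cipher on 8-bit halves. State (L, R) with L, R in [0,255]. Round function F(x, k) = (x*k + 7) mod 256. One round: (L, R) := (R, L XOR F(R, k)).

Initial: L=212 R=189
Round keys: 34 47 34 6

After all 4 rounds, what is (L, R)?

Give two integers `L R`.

Round 1 (k=34): L=189 R=245
Round 2 (k=47): L=245 R=191
Round 3 (k=34): L=191 R=144
Round 4 (k=6): L=144 R=216

Answer: 144 216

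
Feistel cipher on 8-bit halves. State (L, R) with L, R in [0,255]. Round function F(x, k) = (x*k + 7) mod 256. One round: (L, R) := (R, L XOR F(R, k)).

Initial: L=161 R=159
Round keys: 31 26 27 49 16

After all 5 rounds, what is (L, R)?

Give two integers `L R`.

Round 1 (k=31): L=159 R=233
Round 2 (k=26): L=233 R=46
Round 3 (k=27): L=46 R=8
Round 4 (k=49): L=8 R=161
Round 5 (k=16): L=161 R=31

Answer: 161 31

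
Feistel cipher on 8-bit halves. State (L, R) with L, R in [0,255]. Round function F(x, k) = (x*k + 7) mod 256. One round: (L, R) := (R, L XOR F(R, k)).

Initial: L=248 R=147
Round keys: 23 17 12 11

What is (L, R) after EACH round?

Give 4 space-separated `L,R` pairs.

Round 1 (k=23): L=147 R=196
Round 2 (k=17): L=196 R=152
Round 3 (k=12): L=152 R=227
Round 4 (k=11): L=227 R=80

Answer: 147,196 196,152 152,227 227,80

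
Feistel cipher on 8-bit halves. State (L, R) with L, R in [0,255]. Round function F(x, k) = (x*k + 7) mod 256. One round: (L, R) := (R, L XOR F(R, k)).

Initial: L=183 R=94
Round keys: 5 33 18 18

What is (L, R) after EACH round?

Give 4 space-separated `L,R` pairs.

Answer: 94,106 106,239 239,191 191,154

Derivation:
Round 1 (k=5): L=94 R=106
Round 2 (k=33): L=106 R=239
Round 3 (k=18): L=239 R=191
Round 4 (k=18): L=191 R=154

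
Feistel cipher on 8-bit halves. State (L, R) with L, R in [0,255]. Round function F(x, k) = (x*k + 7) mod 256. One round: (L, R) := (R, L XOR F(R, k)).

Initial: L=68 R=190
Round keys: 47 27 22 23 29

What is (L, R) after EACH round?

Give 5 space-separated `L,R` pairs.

Round 1 (k=47): L=190 R=173
Round 2 (k=27): L=173 R=248
Round 3 (k=22): L=248 R=250
Round 4 (k=23): L=250 R=133
Round 5 (k=29): L=133 R=226

Answer: 190,173 173,248 248,250 250,133 133,226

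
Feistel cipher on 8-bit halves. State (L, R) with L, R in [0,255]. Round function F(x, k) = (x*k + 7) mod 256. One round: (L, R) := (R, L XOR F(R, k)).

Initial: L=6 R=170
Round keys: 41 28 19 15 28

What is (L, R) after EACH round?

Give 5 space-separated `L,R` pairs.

Round 1 (k=41): L=170 R=71
Round 2 (k=28): L=71 R=97
Round 3 (k=19): L=97 R=125
Round 4 (k=15): L=125 R=59
Round 5 (k=28): L=59 R=6

Answer: 170,71 71,97 97,125 125,59 59,6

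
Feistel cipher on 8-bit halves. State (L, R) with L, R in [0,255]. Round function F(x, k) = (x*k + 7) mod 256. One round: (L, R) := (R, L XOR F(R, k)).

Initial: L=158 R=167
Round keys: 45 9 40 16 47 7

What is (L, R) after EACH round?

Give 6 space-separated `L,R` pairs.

Round 1 (k=45): L=167 R=252
Round 2 (k=9): L=252 R=68
Round 3 (k=40): L=68 R=91
Round 4 (k=16): L=91 R=243
Round 5 (k=47): L=243 R=255
Round 6 (k=7): L=255 R=243

Answer: 167,252 252,68 68,91 91,243 243,255 255,243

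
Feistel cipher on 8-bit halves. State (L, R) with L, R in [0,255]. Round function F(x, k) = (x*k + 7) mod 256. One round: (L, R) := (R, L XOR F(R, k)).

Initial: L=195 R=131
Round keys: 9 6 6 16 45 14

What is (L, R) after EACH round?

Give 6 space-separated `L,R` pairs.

Answer: 131,97 97,206 206,186 186,105 105,198 198,178

Derivation:
Round 1 (k=9): L=131 R=97
Round 2 (k=6): L=97 R=206
Round 3 (k=6): L=206 R=186
Round 4 (k=16): L=186 R=105
Round 5 (k=45): L=105 R=198
Round 6 (k=14): L=198 R=178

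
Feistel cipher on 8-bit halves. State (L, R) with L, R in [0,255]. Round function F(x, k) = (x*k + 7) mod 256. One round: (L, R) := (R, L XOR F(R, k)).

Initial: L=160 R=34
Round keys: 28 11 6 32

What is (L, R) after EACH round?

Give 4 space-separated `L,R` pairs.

Round 1 (k=28): L=34 R=31
Round 2 (k=11): L=31 R=126
Round 3 (k=6): L=126 R=228
Round 4 (k=32): L=228 R=249

Answer: 34,31 31,126 126,228 228,249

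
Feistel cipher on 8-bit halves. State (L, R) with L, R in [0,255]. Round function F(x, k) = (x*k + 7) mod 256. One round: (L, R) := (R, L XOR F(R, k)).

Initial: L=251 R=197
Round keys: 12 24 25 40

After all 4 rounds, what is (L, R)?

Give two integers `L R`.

Round 1 (k=12): L=197 R=184
Round 2 (k=24): L=184 R=130
Round 3 (k=25): L=130 R=1
Round 4 (k=40): L=1 R=173

Answer: 1 173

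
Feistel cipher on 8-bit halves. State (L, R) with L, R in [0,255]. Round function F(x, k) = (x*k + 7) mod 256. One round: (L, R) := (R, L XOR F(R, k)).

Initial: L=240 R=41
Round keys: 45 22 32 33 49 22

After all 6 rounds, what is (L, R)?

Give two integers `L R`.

Round 1 (k=45): L=41 R=204
Round 2 (k=22): L=204 R=166
Round 3 (k=32): L=166 R=11
Round 4 (k=33): L=11 R=212
Round 5 (k=49): L=212 R=144
Round 6 (k=22): L=144 R=179

Answer: 144 179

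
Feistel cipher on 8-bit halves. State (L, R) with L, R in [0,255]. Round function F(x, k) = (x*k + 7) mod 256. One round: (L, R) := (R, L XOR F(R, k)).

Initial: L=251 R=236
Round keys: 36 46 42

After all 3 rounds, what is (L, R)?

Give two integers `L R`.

Round 1 (k=36): L=236 R=204
Round 2 (k=46): L=204 R=67
Round 3 (k=42): L=67 R=201

Answer: 67 201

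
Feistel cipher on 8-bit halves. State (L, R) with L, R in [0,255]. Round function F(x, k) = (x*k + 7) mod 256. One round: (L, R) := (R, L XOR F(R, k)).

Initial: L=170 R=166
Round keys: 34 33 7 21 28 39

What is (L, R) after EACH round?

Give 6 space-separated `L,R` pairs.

Answer: 166,185 185,70 70,72 72,169 169,203 203,93

Derivation:
Round 1 (k=34): L=166 R=185
Round 2 (k=33): L=185 R=70
Round 3 (k=7): L=70 R=72
Round 4 (k=21): L=72 R=169
Round 5 (k=28): L=169 R=203
Round 6 (k=39): L=203 R=93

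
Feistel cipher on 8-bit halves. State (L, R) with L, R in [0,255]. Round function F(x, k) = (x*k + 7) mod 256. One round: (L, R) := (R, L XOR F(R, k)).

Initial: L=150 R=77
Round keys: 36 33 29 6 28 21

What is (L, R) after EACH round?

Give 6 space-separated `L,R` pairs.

Answer: 77,77 77,185 185,177 177,148 148,134 134,145

Derivation:
Round 1 (k=36): L=77 R=77
Round 2 (k=33): L=77 R=185
Round 3 (k=29): L=185 R=177
Round 4 (k=6): L=177 R=148
Round 5 (k=28): L=148 R=134
Round 6 (k=21): L=134 R=145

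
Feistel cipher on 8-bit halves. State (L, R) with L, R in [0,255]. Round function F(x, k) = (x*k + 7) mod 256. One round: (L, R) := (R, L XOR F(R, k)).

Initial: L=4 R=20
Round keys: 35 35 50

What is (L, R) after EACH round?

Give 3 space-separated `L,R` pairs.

Round 1 (k=35): L=20 R=199
Round 2 (k=35): L=199 R=40
Round 3 (k=50): L=40 R=16

Answer: 20,199 199,40 40,16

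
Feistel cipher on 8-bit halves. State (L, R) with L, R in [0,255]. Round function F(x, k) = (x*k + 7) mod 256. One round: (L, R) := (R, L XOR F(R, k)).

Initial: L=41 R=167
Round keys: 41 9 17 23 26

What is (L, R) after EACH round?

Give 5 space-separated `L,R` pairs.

Answer: 167,239 239,201 201,143 143,41 41,190

Derivation:
Round 1 (k=41): L=167 R=239
Round 2 (k=9): L=239 R=201
Round 3 (k=17): L=201 R=143
Round 4 (k=23): L=143 R=41
Round 5 (k=26): L=41 R=190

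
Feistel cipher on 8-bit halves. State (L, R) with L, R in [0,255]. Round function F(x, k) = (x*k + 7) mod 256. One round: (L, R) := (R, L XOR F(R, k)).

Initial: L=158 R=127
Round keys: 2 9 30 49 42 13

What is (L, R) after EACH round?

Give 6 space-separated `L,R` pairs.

Answer: 127,155 155,5 5,6 6,40 40,145 145,76

Derivation:
Round 1 (k=2): L=127 R=155
Round 2 (k=9): L=155 R=5
Round 3 (k=30): L=5 R=6
Round 4 (k=49): L=6 R=40
Round 5 (k=42): L=40 R=145
Round 6 (k=13): L=145 R=76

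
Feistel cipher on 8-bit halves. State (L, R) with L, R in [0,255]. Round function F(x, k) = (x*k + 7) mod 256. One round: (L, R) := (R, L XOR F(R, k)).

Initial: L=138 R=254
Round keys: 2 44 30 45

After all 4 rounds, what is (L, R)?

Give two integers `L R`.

Answer: 68 150

Derivation:
Round 1 (k=2): L=254 R=137
Round 2 (k=44): L=137 R=109
Round 3 (k=30): L=109 R=68
Round 4 (k=45): L=68 R=150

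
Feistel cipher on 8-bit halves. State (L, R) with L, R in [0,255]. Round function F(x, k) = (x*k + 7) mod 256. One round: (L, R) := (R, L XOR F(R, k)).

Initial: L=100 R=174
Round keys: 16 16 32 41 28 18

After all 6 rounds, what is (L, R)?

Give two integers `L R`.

Round 1 (k=16): L=174 R=131
Round 2 (k=16): L=131 R=153
Round 3 (k=32): L=153 R=164
Round 4 (k=41): L=164 R=210
Round 5 (k=28): L=210 R=91
Round 6 (k=18): L=91 R=191

Answer: 91 191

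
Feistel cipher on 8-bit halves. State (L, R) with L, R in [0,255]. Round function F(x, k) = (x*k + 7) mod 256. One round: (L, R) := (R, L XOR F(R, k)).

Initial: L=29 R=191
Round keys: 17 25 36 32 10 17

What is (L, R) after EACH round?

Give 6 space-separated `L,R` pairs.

Round 1 (k=17): L=191 R=171
Round 2 (k=25): L=171 R=5
Round 3 (k=36): L=5 R=16
Round 4 (k=32): L=16 R=2
Round 5 (k=10): L=2 R=11
Round 6 (k=17): L=11 R=192

Answer: 191,171 171,5 5,16 16,2 2,11 11,192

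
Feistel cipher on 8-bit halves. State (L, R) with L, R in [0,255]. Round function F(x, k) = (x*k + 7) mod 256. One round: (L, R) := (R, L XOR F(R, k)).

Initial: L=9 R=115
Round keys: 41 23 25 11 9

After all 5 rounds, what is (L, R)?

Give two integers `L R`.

Round 1 (k=41): L=115 R=123
Round 2 (k=23): L=123 R=103
Round 3 (k=25): L=103 R=109
Round 4 (k=11): L=109 R=209
Round 5 (k=9): L=209 R=13

Answer: 209 13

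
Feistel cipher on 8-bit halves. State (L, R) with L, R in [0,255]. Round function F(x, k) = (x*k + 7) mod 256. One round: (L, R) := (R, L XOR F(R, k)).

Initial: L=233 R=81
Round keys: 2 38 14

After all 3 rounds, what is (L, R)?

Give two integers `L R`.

Round 1 (k=2): L=81 R=64
Round 2 (k=38): L=64 R=214
Round 3 (k=14): L=214 R=251

Answer: 214 251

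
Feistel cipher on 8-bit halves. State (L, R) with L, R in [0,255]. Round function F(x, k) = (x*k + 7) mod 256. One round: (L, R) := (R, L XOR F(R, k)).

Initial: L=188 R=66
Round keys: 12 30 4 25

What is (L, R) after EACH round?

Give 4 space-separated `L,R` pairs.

Answer: 66,163 163,99 99,48 48,212

Derivation:
Round 1 (k=12): L=66 R=163
Round 2 (k=30): L=163 R=99
Round 3 (k=4): L=99 R=48
Round 4 (k=25): L=48 R=212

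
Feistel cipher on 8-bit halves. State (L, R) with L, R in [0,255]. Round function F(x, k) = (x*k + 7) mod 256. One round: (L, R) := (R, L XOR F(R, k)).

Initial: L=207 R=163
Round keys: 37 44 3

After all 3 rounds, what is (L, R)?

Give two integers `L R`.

Answer: 240 142

Derivation:
Round 1 (k=37): L=163 R=89
Round 2 (k=44): L=89 R=240
Round 3 (k=3): L=240 R=142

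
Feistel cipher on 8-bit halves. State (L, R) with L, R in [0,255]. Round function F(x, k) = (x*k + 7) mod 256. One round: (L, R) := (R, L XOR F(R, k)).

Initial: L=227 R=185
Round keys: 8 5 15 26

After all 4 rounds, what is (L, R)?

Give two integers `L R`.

Answer: 97 187

Derivation:
Round 1 (k=8): L=185 R=44
Round 2 (k=5): L=44 R=90
Round 3 (k=15): L=90 R=97
Round 4 (k=26): L=97 R=187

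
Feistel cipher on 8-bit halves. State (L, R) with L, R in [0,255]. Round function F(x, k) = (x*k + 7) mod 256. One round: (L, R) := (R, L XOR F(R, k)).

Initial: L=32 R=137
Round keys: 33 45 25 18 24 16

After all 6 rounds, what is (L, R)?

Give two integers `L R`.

Answer: 202 216

Derivation:
Round 1 (k=33): L=137 R=144
Round 2 (k=45): L=144 R=222
Round 3 (k=25): L=222 R=37
Round 4 (k=18): L=37 R=127
Round 5 (k=24): L=127 R=202
Round 6 (k=16): L=202 R=216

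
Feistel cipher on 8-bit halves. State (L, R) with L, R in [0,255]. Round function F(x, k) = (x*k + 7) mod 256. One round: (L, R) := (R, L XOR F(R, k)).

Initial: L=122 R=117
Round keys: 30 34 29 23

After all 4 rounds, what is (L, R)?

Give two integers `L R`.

Round 1 (k=30): L=117 R=199
Round 2 (k=34): L=199 R=0
Round 3 (k=29): L=0 R=192
Round 4 (k=23): L=192 R=71

Answer: 192 71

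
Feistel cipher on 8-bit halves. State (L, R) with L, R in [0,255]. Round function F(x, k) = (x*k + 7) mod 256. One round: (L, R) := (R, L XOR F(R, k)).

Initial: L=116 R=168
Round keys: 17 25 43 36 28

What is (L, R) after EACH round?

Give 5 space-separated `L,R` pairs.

Answer: 168,91 91,66 66,70 70,157 157,117

Derivation:
Round 1 (k=17): L=168 R=91
Round 2 (k=25): L=91 R=66
Round 3 (k=43): L=66 R=70
Round 4 (k=36): L=70 R=157
Round 5 (k=28): L=157 R=117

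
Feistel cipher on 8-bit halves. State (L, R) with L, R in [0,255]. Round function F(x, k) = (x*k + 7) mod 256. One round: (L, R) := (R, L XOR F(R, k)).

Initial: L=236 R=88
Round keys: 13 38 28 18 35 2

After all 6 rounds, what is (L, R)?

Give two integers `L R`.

Answer: 201 127

Derivation:
Round 1 (k=13): L=88 R=147
Round 2 (k=38): L=147 R=129
Round 3 (k=28): L=129 R=176
Round 4 (k=18): L=176 R=230
Round 5 (k=35): L=230 R=201
Round 6 (k=2): L=201 R=127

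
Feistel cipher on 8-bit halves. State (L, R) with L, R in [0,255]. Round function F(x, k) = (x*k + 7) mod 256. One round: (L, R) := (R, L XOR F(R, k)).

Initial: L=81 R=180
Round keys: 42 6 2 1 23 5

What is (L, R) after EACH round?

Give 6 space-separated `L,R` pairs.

Answer: 180,222 222,143 143,251 251,141 141,73 73,249

Derivation:
Round 1 (k=42): L=180 R=222
Round 2 (k=6): L=222 R=143
Round 3 (k=2): L=143 R=251
Round 4 (k=1): L=251 R=141
Round 5 (k=23): L=141 R=73
Round 6 (k=5): L=73 R=249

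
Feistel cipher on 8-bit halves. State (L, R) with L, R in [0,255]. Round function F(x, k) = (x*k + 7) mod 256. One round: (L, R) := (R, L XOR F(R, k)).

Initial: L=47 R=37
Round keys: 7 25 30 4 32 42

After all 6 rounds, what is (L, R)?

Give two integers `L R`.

Round 1 (k=7): L=37 R=37
Round 2 (k=25): L=37 R=129
Round 3 (k=30): L=129 R=0
Round 4 (k=4): L=0 R=134
Round 5 (k=32): L=134 R=199
Round 6 (k=42): L=199 R=43

Answer: 199 43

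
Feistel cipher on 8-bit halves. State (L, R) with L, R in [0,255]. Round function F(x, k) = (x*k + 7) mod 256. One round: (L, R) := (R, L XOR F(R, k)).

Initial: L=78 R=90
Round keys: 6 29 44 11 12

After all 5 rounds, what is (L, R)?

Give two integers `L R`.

Answer: 119 9

Derivation:
Round 1 (k=6): L=90 R=109
Round 2 (k=29): L=109 R=58
Round 3 (k=44): L=58 R=146
Round 4 (k=11): L=146 R=119
Round 5 (k=12): L=119 R=9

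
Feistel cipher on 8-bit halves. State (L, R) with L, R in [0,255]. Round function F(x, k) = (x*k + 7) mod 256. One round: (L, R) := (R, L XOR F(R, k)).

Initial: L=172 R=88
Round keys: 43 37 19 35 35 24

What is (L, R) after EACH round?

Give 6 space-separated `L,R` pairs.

Answer: 88,99 99,14 14,114 114,147 147,82 82,36

Derivation:
Round 1 (k=43): L=88 R=99
Round 2 (k=37): L=99 R=14
Round 3 (k=19): L=14 R=114
Round 4 (k=35): L=114 R=147
Round 5 (k=35): L=147 R=82
Round 6 (k=24): L=82 R=36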